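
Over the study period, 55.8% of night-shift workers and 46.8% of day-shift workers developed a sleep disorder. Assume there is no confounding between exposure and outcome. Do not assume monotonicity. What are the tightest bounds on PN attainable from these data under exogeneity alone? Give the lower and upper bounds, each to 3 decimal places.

p₁ = 0.558, p₀ = 0.468.
Under exogeneity alone the bounds on PN are max{0,(p₁−p₀)/p₁} ≤ PN ≤ min{1,(1−p₀)/p₁}.
  lower = (p₁ − p₀)/p₁ = 0.09 / 0.558 ≈ 0.1613
  upper = min{1, (1 − p₀)/p₁} = 0.532 / 0.558 ≈ 0.9534

0.161 ≤ PN ≤ 0.953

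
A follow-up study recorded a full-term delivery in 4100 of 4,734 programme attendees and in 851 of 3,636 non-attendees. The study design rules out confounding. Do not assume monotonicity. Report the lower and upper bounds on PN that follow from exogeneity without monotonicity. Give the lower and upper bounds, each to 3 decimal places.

p₁ = P(outcome | exposed) = 4100/4734 = 0.86608
p₀ = P(outcome | unexposed) = 851/3636 = 0.23405
Under exogeneity alone the bounds on PN are max{0,(p₁−p₀)/p₁} ≤ PN ≤ min{1,(1−p₀)/p₁}.
  lower = (p₁ − p₀)/p₁ = 0.63203 / 0.86608 ≈ 0.7298
  upper = min{1, (1 − p₀)/p₁} = 0.76595 / 0.86608 ≈ 0.8844

0.730 ≤ PN ≤ 0.884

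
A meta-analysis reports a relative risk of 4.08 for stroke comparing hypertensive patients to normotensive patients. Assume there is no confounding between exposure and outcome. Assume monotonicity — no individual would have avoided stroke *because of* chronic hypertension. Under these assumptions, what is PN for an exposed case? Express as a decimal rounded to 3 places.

Under exogeneity and monotonicity, PN = (RR − 1) / RR = 1 − 1/RR.
PN = (4.08 − 1) / 4.08 = 3.08 / 4.08 ≈ 0.7549

PN ≈ 0.755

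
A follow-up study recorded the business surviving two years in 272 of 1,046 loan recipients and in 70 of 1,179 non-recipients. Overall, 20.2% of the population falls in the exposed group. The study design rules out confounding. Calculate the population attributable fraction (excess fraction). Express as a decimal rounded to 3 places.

p₁ = P(outcome | exposed) = 272/1046 = 0.26004
p₀ = P(outcome | unexposed) = 70/1179 = 0.059372
Overall risk P(Y=1) = π·p₁ + (1−π)·p₀ = 0.202×0.26004 + 0.798×0.059372 = 0.099907.
Under exogeneity, PAF = [P(Y=1) − p₀] / P(Y=1).
PAF = (0.099907 − 0.059372) / 0.099907 ≈ 0.4057

PAF ≈ 0.406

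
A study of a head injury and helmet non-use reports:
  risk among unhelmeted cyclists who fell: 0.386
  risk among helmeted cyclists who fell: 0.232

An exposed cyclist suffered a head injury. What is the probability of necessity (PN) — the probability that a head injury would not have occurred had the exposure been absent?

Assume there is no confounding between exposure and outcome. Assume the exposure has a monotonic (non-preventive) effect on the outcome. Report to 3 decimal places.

PN ≈ 0.399

Let p₁ = 0.386, p₀ = 0.232.
Under exogeneity and monotonicity, PN = (p₁ − p₀) / p₁.
PN = (0.386 − 0.232) / 0.386 = 0.154 / 0.386 ≈ 0.3990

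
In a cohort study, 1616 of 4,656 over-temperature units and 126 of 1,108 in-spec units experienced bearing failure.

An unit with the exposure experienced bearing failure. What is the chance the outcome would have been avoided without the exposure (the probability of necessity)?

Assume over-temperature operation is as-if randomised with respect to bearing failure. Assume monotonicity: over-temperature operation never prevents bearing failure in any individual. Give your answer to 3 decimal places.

p₁ = P(outcome | exposed) = 1616/4656 = 0.34708
p₀ = P(outcome | unexposed) = 126/1108 = 0.11372
Under exogeneity and monotonicity, PN = (p₁ − p₀) / p₁.
PN = (0.34708 − 0.11372) / 0.34708 = 0.23336 / 0.34708 ≈ 0.6724

PN ≈ 0.672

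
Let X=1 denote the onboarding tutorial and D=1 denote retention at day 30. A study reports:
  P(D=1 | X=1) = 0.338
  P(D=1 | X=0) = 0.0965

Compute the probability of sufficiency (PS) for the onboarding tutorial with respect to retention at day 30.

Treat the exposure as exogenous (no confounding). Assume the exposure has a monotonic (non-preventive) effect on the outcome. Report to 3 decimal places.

PS ≈ 0.267

Let p₁ = 0.338, p₀ = 0.0965.
Under exogeneity and monotonicity, PS = (p₁ − p₀) / (1 − p₀).
PS = (0.338 − 0.0965) / (1 − 0.0965) = 0.2415 / 0.9035 ≈ 0.2673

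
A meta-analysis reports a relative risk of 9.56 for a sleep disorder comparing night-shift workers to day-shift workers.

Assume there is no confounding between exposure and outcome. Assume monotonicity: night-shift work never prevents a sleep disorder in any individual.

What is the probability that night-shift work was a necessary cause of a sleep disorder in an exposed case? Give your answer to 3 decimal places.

Under exogeneity and monotonicity, PN = (RR − 1) / RR = 1 − 1/RR.
PN = (9.56 − 1) / 9.56 = 8.56 / 9.56 ≈ 0.8954

PN ≈ 0.895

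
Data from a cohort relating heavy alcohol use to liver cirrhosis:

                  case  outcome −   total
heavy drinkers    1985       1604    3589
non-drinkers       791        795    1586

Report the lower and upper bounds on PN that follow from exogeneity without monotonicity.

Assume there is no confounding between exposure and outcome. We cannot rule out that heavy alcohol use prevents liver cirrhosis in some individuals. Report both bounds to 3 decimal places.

0.098 ≤ PN ≤ 0.906

p₁ = P(outcome | exposed) = 1985/3589 = 0.55308
p₀ = P(outcome | unexposed) = 791/1586 = 0.49874
Under exogeneity alone the bounds on PN are max{0,(p₁−p₀)/p₁} ≤ PN ≤ min{1,(1−p₀)/p₁}.
  lower = (p₁ − p₀)/p₁ = 0.05434 / 0.55308 ≈ 0.0982
  upper = min{1, (1 − p₀)/p₁} = 0.50126 / 0.55308 ≈ 0.9063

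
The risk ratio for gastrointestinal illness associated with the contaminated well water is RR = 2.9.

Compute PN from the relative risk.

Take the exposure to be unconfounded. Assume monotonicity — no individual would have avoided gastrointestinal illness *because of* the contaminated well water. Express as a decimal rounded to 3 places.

Under exogeneity and monotonicity, PN = (RR − 1) / RR = 1 − 1/RR.
PN = (2.9 − 1) / 2.9 = 1.9 / 2.9 ≈ 0.6552

PN ≈ 0.655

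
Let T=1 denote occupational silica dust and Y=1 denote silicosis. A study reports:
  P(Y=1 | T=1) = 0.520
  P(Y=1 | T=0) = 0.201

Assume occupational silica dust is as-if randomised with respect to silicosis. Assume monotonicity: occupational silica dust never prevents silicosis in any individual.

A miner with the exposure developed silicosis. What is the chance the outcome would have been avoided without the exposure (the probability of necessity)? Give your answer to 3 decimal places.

Let p₁ = 0.52, p₀ = 0.201.
Under exogeneity and monotonicity, PN = (p₁ − p₀) / p₁.
PN = (0.52 − 0.201) / 0.52 = 0.319 / 0.52 ≈ 0.6135

PN ≈ 0.613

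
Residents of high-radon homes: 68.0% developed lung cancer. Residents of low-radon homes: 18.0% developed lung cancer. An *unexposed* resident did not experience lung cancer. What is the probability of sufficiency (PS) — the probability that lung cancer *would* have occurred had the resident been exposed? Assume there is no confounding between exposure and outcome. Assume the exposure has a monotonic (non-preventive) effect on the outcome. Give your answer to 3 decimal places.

p₁ = 0.68, p₀ = 0.18.
Under exogeneity and monotonicity, PS = (p₁ − p₀) / (1 − p₀).
PS = (0.68 − 0.18) / (1 − 0.18) = 0.5 / 0.82 ≈ 0.6098

PS ≈ 0.610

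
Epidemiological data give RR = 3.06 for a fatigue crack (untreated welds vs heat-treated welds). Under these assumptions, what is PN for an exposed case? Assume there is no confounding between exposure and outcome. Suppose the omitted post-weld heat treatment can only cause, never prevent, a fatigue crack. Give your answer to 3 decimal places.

PN ≈ 0.673

Under exogeneity and monotonicity, PN = (RR − 1) / RR = 1 − 1/RR.
PN = (3.06 − 1) / 3.06 = 2.06 / 3.06 ≈ 0.6732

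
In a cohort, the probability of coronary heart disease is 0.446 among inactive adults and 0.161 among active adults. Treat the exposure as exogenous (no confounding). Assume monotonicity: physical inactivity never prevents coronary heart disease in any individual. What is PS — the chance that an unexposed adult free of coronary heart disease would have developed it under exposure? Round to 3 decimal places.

Let p₁ = 0.446, p₀ = 0.161.
Under exogeneity and monotonicity, PS = (p₁ − p₀) / (1 − p₀).
PS = (0.446 − 0.161) / (1 − 0.161) = 0.285 / 0.839 ≈ 0.3397

PS ≈ 0.340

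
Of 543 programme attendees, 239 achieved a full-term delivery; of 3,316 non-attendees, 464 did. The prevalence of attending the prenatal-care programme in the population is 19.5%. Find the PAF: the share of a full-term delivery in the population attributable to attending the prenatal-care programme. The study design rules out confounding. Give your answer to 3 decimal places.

p₁ = P(outcome | exposed) = 239/543 = 0.44015
p₀ = P(outcome | unexposed) = 464/3316 = 0.13993
Overall risk P(Y=1) = π·p₁ + (1−π)·p₀ = 0.195×0.44015 + 0.805×0.13993 = 0.19847.
Under exogeneity, PAF = [P(Y=1) − p₀] / P(Y=1).
PAF = (0.19847 − 0.13993) / 0.19847 ≈ 0.2950

PAF ≈ 0.295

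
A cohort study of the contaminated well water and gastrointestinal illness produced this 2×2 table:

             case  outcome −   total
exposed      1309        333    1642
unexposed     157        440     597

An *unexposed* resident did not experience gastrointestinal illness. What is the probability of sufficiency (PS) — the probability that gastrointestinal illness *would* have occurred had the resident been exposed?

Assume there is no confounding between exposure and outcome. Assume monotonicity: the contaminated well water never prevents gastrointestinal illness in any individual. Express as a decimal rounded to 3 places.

p₁ = P(outcome | exposed) = 1309/1642 = 0.7972
p₀ = P(outcome | unexposed) = 157/597 = 0.26298
Under exogeneity and monotonicity, PS = (p₁ − p₀) / (1 − p₀).
PS = (0.7972 − 0.26298) / (1 − 0.26298) = 0.53422 / 0.73702 ≈ 0.7248

PS ≈ 0.725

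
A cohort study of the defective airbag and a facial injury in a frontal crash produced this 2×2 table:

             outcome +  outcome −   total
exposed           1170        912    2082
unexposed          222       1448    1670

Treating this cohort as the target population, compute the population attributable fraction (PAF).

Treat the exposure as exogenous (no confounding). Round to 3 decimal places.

PAF ≈ 0.642

p₁ = P(outcome | exposed) = 1170/2082 = 0.56196
p₀ = P(outcome | unexposed) = 222/1670 = 0.13293
Exposure prevalence π = 2082/3752 = 0.5549; overall risk P(Y=1) = 0.371.
Under exogeneity, PAF = [P(Y=1) − p₀]/P(Y=1).
PAF = (0.371 − 0.13293) / 0.371 ≈ 0.6417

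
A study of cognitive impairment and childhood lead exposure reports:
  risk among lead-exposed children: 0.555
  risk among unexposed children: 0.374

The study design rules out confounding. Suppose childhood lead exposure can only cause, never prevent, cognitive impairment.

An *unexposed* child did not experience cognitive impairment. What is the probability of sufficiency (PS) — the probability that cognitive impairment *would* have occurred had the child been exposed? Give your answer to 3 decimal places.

Let p₁ = 0.555, p₀ = 0.374.
Under exogeneity and monotonicity, PS = (p₁ − p₀) / (1 − p₀).
PS = (0.555 − 0.374) / (1 − 0.374) = 0.181 / 0.626 ≈ 0.2891

PS ≈ 0.289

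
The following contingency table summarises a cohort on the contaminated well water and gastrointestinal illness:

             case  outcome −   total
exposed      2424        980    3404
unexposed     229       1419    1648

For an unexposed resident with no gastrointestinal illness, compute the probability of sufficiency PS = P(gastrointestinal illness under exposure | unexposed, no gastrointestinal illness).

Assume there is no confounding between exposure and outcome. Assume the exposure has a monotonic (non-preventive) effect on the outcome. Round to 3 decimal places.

p₁ = P(outcome | exposed) = 2424/3404 = 0.7121
p₀ = P(outcome | unexposed) = 229/1648 = 0.13896
Under exogeneity and monotonicity, PS = (p₁ − p₀)/(1 − p₀).
PS = (0.7121 − 0.13896) / 0.86104 ≈ 0.6656

PS ≈ 0.666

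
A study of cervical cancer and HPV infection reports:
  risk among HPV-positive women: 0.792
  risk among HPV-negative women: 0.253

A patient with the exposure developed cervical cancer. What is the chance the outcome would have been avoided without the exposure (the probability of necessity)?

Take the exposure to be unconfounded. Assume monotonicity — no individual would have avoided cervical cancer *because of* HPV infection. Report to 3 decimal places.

Let p₁ = 0.792, p₀ = 0.253.
Under exogeneity and monotonicity, PN = (p₁ − p₀) / p₁.
PN = (0.792 − 0.253) / 0.792 = 0.539 / 0.792 ≈ 0.6806

PN ≈ 0.681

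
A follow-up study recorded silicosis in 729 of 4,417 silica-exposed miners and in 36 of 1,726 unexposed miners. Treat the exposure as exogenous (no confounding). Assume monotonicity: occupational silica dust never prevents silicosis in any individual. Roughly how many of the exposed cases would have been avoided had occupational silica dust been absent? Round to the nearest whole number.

p₁ = P(outcome | exposed) = 729/4417 = 0.16504
p₀ = P(outcome | unexposed) = 36/1726 = 0.020857
PN = (p₁ − p₀)/p₁ = (0.16504 − 0.020857) / 0.16504 ≈ 0.87362.
Attributable cases ≈ PN × (exposed cases) = 0.87362 × 729 ≈ 636.87.

about 637 cases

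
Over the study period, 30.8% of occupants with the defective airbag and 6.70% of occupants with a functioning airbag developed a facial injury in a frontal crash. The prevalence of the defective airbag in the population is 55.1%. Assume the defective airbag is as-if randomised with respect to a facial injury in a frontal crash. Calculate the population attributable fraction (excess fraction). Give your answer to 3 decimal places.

p₁ = 0.308, p₀ = 0.067.
Overall risk P(Y=1) = π·p₁ + (1−π)·p₀ = 0.551×0.308 + 0.449×0.067 = 0.19979.
Under exogeneity, PAF = [P(Y=1) − p₀] / P(Y=1).
PAF = (0.19979 − 0.067) / 0.19979 ≈ 0.6646

PAF ≈ 0.665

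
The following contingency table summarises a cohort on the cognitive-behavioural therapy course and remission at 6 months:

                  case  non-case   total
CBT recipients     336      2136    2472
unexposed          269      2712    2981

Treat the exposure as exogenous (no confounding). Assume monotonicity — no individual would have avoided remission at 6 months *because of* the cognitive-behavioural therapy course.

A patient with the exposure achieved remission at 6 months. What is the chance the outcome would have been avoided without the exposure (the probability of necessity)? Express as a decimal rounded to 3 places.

PN ≈ 0.336

p₁ = P(outcome | exposed) = 336/2472 = 0.13592
p₀ = P(outcome | unexposed) = 269/2981 = 0.090238
Under exogeneity and monotonicity, PN = (p₁ − p₀)/p₁.
PN = (0.13592 − 0.090238) / 0.13592 ≈ 0.3361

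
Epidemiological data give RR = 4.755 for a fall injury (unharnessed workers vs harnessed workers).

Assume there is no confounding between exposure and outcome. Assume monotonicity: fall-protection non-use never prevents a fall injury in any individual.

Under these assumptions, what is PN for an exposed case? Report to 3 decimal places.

Under exogeneity and monotonicity, PN = (RR − 1) / RR = 1 − 1/RR.
PN = (4.755 − 1) / 4.755 = 3.755 / 4.755 ≈ 0.7897

PN ≈ 0.790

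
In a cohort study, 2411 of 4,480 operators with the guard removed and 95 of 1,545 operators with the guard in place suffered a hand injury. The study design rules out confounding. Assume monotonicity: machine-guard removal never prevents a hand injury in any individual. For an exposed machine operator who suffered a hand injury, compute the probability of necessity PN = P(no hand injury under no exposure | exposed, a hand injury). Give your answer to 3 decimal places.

p₁ = P(outcome | exposed) = 2411/4480 = 0.53817
p₀ = P(outcome | unexposed) = 95/1545 = 0.061489
Under exogeneity and monotonicity, PN = (p₁ − p₀) / p₁.
PN = (0.53817 − 0.061489) / 0.53817 = 0.47668 / 0.53817 ≈ 0.8857

PN ≈ 0.886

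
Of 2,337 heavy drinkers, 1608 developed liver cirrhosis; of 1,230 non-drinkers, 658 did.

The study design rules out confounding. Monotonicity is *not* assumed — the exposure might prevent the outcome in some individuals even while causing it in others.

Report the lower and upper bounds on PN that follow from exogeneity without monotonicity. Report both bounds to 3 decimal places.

p₁ = P(outcome | exposed) = 1608/2337 = 0.68806
p₀ = P(outcome | unexposed) = 658/1230 = 0.53496
Under exogeneity alone the bounds on PN are max{0,(p₁−p₀)/p₁} ≤ PN ≤ min{1,(1−p₀)/p₁}.
  lower = (p₁ − p₀)/p₁ = 0.1531 / 0.68806 ≈ 0.2225
  upper = min{1, (1 − p₀)/p₁} = 0.46504 / 0.68806 ≈ 0.6759

0.223 ≤ PN ≤ 0.676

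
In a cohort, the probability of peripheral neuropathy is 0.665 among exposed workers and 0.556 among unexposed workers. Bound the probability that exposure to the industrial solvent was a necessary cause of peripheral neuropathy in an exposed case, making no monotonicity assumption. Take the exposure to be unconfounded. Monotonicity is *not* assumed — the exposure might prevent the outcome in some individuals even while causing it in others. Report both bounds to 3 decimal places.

Let p₁ = 0.665, p₀ = 0.556.
Under exogeneity alone the bounds on PN are max{0,(p₁−p₀)/p₁} ≤ PN ≤ min{1,(1−p₀)/p₁}.
  lower = (p₁ − p₀)/p₁ = 0.109 / 0.665 ≈ 0.1639
  upper = min{1, (1 − p₀)/p₁} = 0.444 / 0.665 ≈ 0.6677

0.164 ≤ PN ≤ 0.668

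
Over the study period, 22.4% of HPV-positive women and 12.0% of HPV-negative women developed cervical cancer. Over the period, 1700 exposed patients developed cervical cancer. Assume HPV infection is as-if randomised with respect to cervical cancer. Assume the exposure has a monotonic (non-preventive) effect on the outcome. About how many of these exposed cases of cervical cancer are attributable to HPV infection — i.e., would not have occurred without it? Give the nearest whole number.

p₁ = 0.224, p₀ = 0.12.
PN = (p₁ − p₀)/p₁ = (0.224 − 0.12) / 0.224 ≈ 0.46429.
Attributable cases ≈ PN × (exposed cases) = 0.46429 × 1700 ≈ 789.29.

about 789 cases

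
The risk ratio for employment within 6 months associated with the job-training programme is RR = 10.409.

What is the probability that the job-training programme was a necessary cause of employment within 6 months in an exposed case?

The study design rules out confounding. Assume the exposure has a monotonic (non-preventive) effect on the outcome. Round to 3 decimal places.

Under exogeneity and monotonicity, PN = (RR − 1) / RR = 1 − 1/RR.
PN = (10.409 − 1) / 10.409 = 9.409 / 10.409 ≈ 0.9039

PN ≈ 0.904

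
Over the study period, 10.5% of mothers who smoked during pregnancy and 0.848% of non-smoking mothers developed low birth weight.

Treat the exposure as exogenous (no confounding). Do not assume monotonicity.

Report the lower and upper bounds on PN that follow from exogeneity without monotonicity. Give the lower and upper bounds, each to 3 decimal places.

0.919 ≤ PN ≤ 1.000

p₁ = 0.105, p₀ = 0.00848.
Under exogeneity alone the bounds on PN are max{0,(p₁−p₀)/p₁} ≤ PN ≤ min{1,(1−p₀)/p₁}.
  lower = (p₁ − p₀)/p₁ = 0.09652 / 0.105 ≈ 0.9192
  upper = min{1, (1 − p₀)/p₁} = 0.99152 / 0.105 ≈ 9.4430 → capped at 1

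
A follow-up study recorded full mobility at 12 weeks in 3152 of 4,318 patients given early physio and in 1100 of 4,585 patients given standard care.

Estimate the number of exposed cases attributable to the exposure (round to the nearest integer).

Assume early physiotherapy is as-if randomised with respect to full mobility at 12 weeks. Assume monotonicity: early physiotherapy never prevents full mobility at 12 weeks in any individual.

about 2116 cases

p₁ = P(outcome | exposed) = 3152/4318 = 0.72997
p₀ = P(outcome | unexposed) = 1100/4585 = 0.23991
PN = (p₁ − p₀)/p₁ = (0.72997 − 0.23991) / 0.72997 ≈ 0.67134.
Attributable cases ≈ PN × (exposed cases) = 0.67134 × 3152 ≈ 2116.06.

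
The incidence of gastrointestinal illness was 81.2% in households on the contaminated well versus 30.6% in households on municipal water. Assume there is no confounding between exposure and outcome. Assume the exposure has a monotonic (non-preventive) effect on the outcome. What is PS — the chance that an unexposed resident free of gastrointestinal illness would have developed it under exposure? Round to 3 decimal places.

PS ≈ 0.729

p₁ = 0.812, p₀ = 0.306.
Under exogeneity and monotonicity, PS = (p₁ − p₀) / (1 − p₀).
PS = (0.812 − 0.306) / (1 − 0.306) = 0.506 / 0.694 ≈ 0.7291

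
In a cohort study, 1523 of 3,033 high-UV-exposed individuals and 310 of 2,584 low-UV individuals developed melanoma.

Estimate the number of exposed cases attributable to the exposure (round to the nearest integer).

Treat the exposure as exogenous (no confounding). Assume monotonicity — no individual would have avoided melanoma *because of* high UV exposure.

p₁ = P(outcome | exposed) = 1523/3033 = 0.50214
p₀ = P(outcome | unexposed) = 310/2584 = 0.11997
PN = (p₁ − p₀)/p₁ = (0.50214 − 0.11997) / 0.50214 ≈ 0.76109.
Attributable cases ≈ PN × (exposed cases) = 0.76109 × 1523 ≈ 1159.13.

about 1159 cases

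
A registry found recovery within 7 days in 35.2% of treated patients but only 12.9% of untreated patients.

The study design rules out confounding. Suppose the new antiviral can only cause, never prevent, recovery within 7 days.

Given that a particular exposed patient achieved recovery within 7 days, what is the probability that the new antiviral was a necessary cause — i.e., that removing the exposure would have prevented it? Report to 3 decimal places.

PN ≈ 0.634

p₁ = 0.352, p₀ = 0.129.
Under exogeneity and monotonicity, PN = (p₁ − p₀) / p₁.
PN = (0.352 − 0.129) / 0.352 = 0.223 / 0.352 ≈ 0.6335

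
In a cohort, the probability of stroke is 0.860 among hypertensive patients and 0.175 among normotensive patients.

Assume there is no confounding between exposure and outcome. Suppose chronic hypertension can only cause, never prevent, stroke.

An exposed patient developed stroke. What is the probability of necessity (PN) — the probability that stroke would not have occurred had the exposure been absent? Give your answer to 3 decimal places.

Let p₁ = 0.86, p₀ = 0.175.
Under exogeneity and monotonicity, PN = (p₁ − p₀) / p₁.
PN = (0.86 − 0.175) / 0.86 = 0.685 / 0.86 ≈ 0.7965

PN ≈ 0.797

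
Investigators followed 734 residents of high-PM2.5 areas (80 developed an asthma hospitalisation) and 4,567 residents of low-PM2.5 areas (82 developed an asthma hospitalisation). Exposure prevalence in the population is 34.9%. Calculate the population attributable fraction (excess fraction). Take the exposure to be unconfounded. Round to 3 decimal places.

p₁ = P(outcome | exposed) = 80/734 = 0.10899
p₀ = P(outcome | unexposed) = 82/4567 = 0.017955
Overall risk P(Y=1) = π·p₁ + (1−π)·p₀ = 0.349×0.10899 + 0.651×0.017955 = 0.049727.
Under exogeneity, PAF = [P(Y=1) − p₀] / P(Y=1).
PAF = (0.049727 − 0.017955) / 0.049727 ≈ 0.6389

PAF ≈ 0.639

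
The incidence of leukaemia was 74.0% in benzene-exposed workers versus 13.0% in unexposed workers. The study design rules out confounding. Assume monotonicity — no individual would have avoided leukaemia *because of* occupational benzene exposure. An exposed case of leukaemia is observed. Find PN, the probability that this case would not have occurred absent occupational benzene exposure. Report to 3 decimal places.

p₁ = 0.74, p₀ = 0.13.
Under exogeneity and monotonicity, PN = (p₁ − p₀) / p₁.
PN = (0.74 − 0.13) / 0.74 = 0.61 / 0.74 ≈ 0.8243

PN ≈ 0.824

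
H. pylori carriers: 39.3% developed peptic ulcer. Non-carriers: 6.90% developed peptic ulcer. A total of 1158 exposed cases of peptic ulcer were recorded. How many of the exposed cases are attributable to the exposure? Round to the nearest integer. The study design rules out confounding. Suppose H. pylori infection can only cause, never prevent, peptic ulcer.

about 955 cases

p₁ = 0.393, p₀ = 0.069.
PN = (p₁ − p₀)/p₁ = (0.393 − 0.069) / 0.393 ≈ 0.82443.
Attributable cases ≈ PN × (exposed cases) = 0.82443 × 1158 ≈ 954.69.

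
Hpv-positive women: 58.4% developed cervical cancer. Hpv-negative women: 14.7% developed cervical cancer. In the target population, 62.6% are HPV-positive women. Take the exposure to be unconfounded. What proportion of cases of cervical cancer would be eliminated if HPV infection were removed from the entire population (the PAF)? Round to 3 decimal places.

p₁ = 0.584, p₀ = 0.147.
Overall risk P(Y=1) = π·p₁ + (1−π)·p₀ = 0.626×0.584 + 0.374×0.147 = 0.42056.
Under exogeneity, PAF = [P(Y=1) − p₀] / P(Y=1).
PAF = (0.42056 − 0.147) / 0.42056 ≈ 0.6505

PAF ≈ 0.650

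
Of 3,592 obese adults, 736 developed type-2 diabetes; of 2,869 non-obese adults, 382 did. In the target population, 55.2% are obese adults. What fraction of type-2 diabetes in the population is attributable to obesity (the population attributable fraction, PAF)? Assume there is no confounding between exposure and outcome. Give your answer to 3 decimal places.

p₁ = P(outcome | exposed) = 736/3592 = 0.2049
p₀ = P(outcome | unexposed) = 382/2869 = 0.13315
Overall risk P(Y=1) = π·p₁ + (1−π)·p₀ = 0.552×0.2049 + 0.448×0.13315 = 0.17275.
Under exogeneity, PAF = [P(Y=1) − p₀] / P(Y=1).
PAF = (0.17275 − 0.13315) / 0.17275 ≈ 0.2293

PAF ≈ 0.229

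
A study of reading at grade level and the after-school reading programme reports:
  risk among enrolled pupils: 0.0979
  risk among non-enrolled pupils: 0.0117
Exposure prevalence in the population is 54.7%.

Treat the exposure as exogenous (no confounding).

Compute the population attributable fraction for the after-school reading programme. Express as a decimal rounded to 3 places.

PAF ≈ 0.801

Let p₁ = 0.0979, p₀ = 0.0117.
Overall risk P(Y=1) = π·p₁ + (1−π)·p₀ = 0.547×0.0979 + 0.453×0.0117 = 0.058851.
Under exogeneity, PAF = [P(Y=1) − p₀] / P(Y=1).
PAF = (0.058851 − 0.0117) / 0.058851 ≈ 0.8012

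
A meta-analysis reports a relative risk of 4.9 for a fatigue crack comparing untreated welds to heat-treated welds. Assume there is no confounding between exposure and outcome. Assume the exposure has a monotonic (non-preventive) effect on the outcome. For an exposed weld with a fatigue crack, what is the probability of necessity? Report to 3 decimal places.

Under exogeneity and monotonicity, PN = (RR − 1) / RR = 1 − 1/RR.
PN = (4.9 − 1) / 4.9 = 3.9 / 4.9 ≈ 0.7959

PN ≈ 0.796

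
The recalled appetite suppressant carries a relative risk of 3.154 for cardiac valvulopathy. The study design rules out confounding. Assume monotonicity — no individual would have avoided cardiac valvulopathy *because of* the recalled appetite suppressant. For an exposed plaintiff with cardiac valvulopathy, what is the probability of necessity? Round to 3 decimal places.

Under exogeneity and monotonicity, PN = (RR − 1) / RR = 1 − 1/RR.
PN = (3.154 − 1) / 3.154 = 2.154 / 3.154 ≈ 0.6829

PN ≈ 0.683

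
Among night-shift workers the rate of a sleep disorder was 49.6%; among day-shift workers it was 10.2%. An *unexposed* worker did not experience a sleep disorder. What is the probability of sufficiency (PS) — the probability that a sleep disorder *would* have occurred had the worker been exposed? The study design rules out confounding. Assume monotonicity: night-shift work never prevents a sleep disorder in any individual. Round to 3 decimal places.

p₁ = 0.496, p₀ = 0.102.
Under exogeneity and monotonicity, PS = (p₁ − p₀) / (1 − p₀).
PS = (0.496 − 0.102) / (1 − 0.102) = 0.394 / 0.898 ≈ 0.4388

PS ≈ 0.439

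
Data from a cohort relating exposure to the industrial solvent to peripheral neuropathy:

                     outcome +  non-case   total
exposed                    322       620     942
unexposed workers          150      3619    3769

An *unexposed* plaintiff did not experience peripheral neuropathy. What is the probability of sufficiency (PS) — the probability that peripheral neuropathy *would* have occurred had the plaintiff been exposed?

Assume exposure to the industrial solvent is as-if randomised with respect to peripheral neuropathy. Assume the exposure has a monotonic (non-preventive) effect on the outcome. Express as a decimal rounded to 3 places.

PS ≈ 0.315

p₁ = P(outcome | exposed) = 322/942 = 0.34183
p₀ = P(outcome | unexposed) = 150/3769 = 0.039798
Under exogeneity and monotonicity, PS = (p₁ − p₀) / (1 − p₀).
PS = (0.34183 − 0.039798) / (1 − 0.039798) = 0.30203 / 0.9602 ≈ 0.3145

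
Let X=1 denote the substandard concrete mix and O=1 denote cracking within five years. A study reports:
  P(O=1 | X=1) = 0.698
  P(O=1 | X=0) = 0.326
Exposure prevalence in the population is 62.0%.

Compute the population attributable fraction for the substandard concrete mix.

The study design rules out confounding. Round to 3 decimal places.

Let p₁ = 0.698, p₀ = 0.326.
Overall risk P(Y=1) = π·p₁ + (1−π)·p₀ = 0.62×0.698 + 0.38×0.326 = 0.55664.
Under exogeneity, PAF = [P(Y=1) − p₀] / P(Y=1).
PAF = (0.55664 − 0.326) / 0.55664 ≈ 0.4143

PAF ≈ 0.414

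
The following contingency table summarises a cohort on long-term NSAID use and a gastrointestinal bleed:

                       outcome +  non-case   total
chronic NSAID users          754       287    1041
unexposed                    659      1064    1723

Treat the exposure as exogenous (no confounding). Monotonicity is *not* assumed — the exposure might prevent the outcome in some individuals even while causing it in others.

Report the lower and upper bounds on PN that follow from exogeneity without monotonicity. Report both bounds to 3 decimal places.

p₁ = P(outcome | exposed) = 754/1041 = 0.7243
p₀ = P(outcome | unexposed) = 659/1723 = 0.38247
Under exogeneity alone the bounds on PN are max{0,(p₁−p₀)/p₁} ≤ PN ≤ min{1,(1−p₀)/p₁}.
  lower = (p₁ − p₀)/p₁ = 0.34183 / 0.7243 ≈ 0.4719
  upper = min{1, (1 − p₀)/p₁} = 0.61753 / 0.7243 ≈ 0.8526

0.472 ≤ PN ≤ 0.853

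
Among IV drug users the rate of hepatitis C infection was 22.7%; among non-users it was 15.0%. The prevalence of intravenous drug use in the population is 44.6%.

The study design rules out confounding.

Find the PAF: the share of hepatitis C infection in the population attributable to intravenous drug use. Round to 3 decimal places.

p₁ = 0.227, p₀ = 0.15.
Overall risk P(Y=1) = π·p₁ + (1−π)·p₀ = 0.446×0.227 + 0.554×0.15 = 0.18434.
Under exogeneity, PAF = [P(Y=1) − p₀] / P(Y=1).
PAF = (0.18434 − 0.15) / 0.18434 ≈ 0.1863

PAF ≈ 0.186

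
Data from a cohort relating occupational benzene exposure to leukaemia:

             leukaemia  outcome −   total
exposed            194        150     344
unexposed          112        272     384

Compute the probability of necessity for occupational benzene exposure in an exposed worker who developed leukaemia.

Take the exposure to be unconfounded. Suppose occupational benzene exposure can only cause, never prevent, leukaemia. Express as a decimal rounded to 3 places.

PN ≈ 0.483

p₁ = P(outcome | exposed) = 194/344 = 0.56395
p₀ = P(outcome | unexposed) = 112/384 = 0.29167
Under exogeneity and monotonicity, PN = (p₁ − p₀)/p₁.
PN = (0.56395 − 0.29167) / 0.56395 ≈ 0.4828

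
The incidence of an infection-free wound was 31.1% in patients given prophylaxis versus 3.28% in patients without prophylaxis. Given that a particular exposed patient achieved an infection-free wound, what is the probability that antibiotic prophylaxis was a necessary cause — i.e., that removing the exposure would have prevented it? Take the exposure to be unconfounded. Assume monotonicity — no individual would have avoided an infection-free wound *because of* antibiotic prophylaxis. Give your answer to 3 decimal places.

PN ≈ 0.895

p₁ = 0.311, p₀ = 0.0328.
Under exogeneity and monotonicity, PN = (p₁ − p₀) / p₁.
PN = (0.311 − 0.0328) / 0.311 = 0.2782 / 0.311 ≈ 0.8945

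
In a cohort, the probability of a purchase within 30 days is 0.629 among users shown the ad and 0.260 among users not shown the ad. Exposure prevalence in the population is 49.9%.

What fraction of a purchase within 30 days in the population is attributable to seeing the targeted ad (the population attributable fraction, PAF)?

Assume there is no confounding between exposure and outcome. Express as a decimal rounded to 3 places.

PAF ≈ 0.415

Let p₁ = 0.629, p₀ = 0.26.
Overall risk P(Y=1) = π·p₁ + (1−π)·p₀ = 0.499×0.629 + 0.501×0.26 = 0.44413.
Under exogeneity, PAF = [P(Y=1) − p₀] / P(Y=1).
PAF = (0.44413 − 0.26) / 0.44413 ≈ 0.4146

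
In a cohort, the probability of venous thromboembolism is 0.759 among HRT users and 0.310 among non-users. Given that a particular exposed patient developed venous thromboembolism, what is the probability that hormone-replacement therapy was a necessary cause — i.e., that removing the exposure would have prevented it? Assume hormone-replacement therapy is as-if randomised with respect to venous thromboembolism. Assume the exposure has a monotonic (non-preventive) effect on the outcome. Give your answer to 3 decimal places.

Let p₁ = 0.759, p₀ = 0.31.
Under exogeneity and monotonicity, PN = (p₁ − p₀) / p₁.
PN = (0.759 − 0.31) / 0.759 = 0.449 / 0.759 ≈ 0.5916

PN ≈ 0.592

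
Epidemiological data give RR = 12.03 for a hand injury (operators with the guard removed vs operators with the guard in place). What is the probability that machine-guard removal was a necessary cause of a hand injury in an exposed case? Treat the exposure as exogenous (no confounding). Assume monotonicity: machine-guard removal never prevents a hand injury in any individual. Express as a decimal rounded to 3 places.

PN ≈ 0.917

Under exogeneity and monotonicity, PN = (RR − 1) / RR = 1 − 1/RR.
PN = (12.03 − 1) / 12.03 = 11.03 / 12.03 ≈ 0.9169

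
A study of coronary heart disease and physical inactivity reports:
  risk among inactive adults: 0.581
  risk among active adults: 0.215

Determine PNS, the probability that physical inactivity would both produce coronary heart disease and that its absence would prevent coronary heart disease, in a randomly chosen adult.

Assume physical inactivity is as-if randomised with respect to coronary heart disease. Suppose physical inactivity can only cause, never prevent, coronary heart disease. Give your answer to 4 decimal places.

Let p₁ = 0.581, p₀ = 0.215.
Under exogeneity and monotonicity, PNS = p₁ − p₀.
PNS = 0.581 − 0.215 = 0.366

PNS ≈ 0.3660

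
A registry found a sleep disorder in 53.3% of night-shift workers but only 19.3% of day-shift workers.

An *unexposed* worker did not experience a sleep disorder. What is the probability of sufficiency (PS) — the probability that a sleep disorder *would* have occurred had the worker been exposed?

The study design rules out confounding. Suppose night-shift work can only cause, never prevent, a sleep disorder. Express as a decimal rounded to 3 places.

p₁ = 0.533, p₀ = 0.193.
Under exogeneity and monotonicity, PS = (p₁ − p₀) / (1 − p₀).
PS = (0.533 − 0.193) / (1 − 0.193) = 0.34 / 0.807 ≈ 0.4213

PS ≈ 0.421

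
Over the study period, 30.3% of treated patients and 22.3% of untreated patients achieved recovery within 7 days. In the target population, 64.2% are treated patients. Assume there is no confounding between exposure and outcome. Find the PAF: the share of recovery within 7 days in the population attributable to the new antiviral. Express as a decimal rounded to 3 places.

p₁ = 0.303, p₀ = 0.223.
Overall risk P(Y=1) = π·p₁ + (1−π)·p₀ = 0.642×0.303 + 0.358×0.223 = 0.27436.
Under exogeneity, PAF = [P(Y=1) − p₀] / P(Y=1).
PAF = (0.27436 − 0.223) / 0.27436 ≈ 0.1872

PAF ≈ 0.187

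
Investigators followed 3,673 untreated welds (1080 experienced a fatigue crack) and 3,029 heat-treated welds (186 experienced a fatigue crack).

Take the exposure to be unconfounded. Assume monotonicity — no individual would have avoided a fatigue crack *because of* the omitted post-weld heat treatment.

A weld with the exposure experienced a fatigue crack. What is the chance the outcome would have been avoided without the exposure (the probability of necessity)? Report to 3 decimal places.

p₁ = P(outcome | exposed) = 1080/3673 = 0.29404
p₀ = P(outcome | unexposed) = 186/3029 = 0.061406
Under exogeneity and monotonicity, PN = (p₁ − p₀) / p₁.
PN = (0.29404 − 0.061406) / 0.29404 = 0.23263 / 0.29404 ≈ 0.7912

PN ≈ 0.791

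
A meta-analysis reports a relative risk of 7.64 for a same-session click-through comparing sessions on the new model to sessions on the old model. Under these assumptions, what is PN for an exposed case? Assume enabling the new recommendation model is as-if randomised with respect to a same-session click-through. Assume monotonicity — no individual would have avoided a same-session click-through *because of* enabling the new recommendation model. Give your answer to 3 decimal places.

Under exogeneity and monotonicity, PN = (RR − 1) / RR = 1 − 1/RR.
PN = (7.64 − 1) / 7.64 = 6.64 / 7.64 ≈ 0.8691

PN ≈ 0.869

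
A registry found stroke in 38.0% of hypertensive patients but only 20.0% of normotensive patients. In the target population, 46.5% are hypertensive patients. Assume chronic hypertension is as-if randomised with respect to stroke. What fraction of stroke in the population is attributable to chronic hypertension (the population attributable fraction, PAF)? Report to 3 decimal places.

PAF ≈ 0.295

p₁ = 0.38, p₀ = 0.2.
Overall risk P(Y=1) = π·p₁ + (1−π)·p₀ = 0.465×0.38 + 0.535×0.2 = 0.2837.
Under exogeneity, PAF = [P(Y=1) − p₀] / P(Y=1).
PAF = (0.2837 − 0.2) / 0.2837 ≈ 0.2950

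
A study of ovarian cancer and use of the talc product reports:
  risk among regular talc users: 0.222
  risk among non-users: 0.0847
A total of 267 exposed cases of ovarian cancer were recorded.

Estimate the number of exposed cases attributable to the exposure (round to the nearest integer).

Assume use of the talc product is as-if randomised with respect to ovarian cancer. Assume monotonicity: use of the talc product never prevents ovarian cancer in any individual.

Let p₁ = 0.222, p₀ = 0.0847.
PN = (p₁ − p₀)/p₁ = (0.222 − 0.0847) / 0.222 ≈ 0.61847.
Attributable cases ≈ PN × (exposed cases) = 0.61847 × 267 ≈ 165.13.

about 165 cases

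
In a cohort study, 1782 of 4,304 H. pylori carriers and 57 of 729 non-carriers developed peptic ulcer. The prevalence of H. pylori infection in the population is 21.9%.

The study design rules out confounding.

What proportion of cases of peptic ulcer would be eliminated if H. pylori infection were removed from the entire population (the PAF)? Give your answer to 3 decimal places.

PAF ≈ 0.485

p₁ = P(outcome | exposed) = 1782/4304 = 0.41403
p₀ = P(outcome | unexposed) = 57/729 = 0.078189
Overall risk P(Y=1) = π·p₁ + (1−π)·p₀ = 0.219×0.41403 + 0.781×0.078189 = 0.15174.
Under exogeneity, PAF = [P(Y=1) − p₀] / P(Y=1).
PAF = (0.15174 − 0.078189) / 0.15174 ≈ 0.4847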